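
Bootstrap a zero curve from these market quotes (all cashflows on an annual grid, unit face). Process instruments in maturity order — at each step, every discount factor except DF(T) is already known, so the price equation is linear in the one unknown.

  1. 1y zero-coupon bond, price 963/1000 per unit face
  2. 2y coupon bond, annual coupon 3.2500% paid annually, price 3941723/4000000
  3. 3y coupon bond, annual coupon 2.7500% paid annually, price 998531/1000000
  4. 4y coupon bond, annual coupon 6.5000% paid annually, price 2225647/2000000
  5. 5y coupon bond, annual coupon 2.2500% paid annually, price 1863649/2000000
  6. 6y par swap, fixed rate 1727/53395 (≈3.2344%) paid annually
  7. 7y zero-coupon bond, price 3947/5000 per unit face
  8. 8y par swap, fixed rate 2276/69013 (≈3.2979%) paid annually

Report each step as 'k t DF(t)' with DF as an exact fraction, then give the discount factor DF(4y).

step 1 [1y] zero: DF = P = 963/1000 ≈ 0.963000
step 2 [2y] bond c/1=13/400: DF=(3941723/4000000 − 13/400·(0.963000))/(1+13/400) = 9241/10000 ≈ 0.924100
step 3 [3y] bond c/1=11/400: DF=(998531/1000000 − 11/400·(0.963000+0.924100))/(1+11/400) = 9213/10000 ≈ 0.921300
step 4 [4y] bond c/1=13/200: DF=(2225647/2000000 − 13/200·(0.963000+0.924100+0.921300))/(1+13/200) = 1747/2000 ≈ 0.873500
step 5 [5y] bond c/1=9/400: DF=(1863649/2000000 − 9/400·(0.963000+0.924100+0.921300+0.873500))/(1+9/400) = 8303/10000 ≈ 0.830300
step 6 [6y] swap r/1=1727/53395: DF=(1 − 1727/53395·(0.963000+0.924100+0.921300+0.873500+0.830300))/(1+1727/53395) = 8273/10000 ≈ 0.827300
step 7 [7y] zero: DF = P = 3947/5000 ≈ 0.789400
step 8 [8y] swap r/1=2276/69013: DF=(1 − 2276/69013·(0.963000+0.924100+0.921300+0.873500+0.830300+0.827300+0.789400))/(1+2276/69013) = 1931/2500 ≈ 0.772400

1 1 963/1000
2 2 9241/10000
3 3 9213/10000
4 4 1747/2000
5 5 8303/10000
6 6 8273/10000
7 7 3947/5000
8 8 1931/2500
DF(4y) = 1747/2000 ≈ 0.873500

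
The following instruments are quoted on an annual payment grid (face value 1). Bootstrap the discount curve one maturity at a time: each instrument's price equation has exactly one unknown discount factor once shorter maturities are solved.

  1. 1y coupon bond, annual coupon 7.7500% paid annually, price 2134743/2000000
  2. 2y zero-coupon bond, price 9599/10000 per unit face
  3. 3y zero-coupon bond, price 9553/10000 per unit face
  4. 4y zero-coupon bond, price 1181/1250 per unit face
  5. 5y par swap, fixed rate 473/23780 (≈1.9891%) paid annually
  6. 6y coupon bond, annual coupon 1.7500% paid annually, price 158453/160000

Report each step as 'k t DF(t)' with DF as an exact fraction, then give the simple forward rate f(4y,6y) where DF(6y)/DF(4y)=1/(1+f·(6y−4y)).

step 1 [1y] bond c/1=31/400: DF=(2134743/2000000 − 31/400·(0))/(1+31/400) = 4953/5000 ≈ 0.990600
step 2 [2y] zero: DF = P = 9599/10000 ≈ 0.959900
step 3 [3y] zero: DF = P = 9553/10000 ≈ 0.955300
step 4 [4y] zero: DF = P = 1181/1250 ≈ 0.944800
step 5 [5y] swap r/1=473/23780: DF=(1 − 473/23780·(0.990600+0.959900+0.955300+0.944800))/(1+473/23780) = 4527/5000 ≈ 0.905400
step 6 [6y] bond c/1=7/400: DF=(158453/160000 − 7/400·(0.990600+0.959900+0.955300+0.944800+0.905400))/(1+7/400) = 1783/2000 ≈ 0.891500

1 1 4953/5000
2 2 9599/10000
3 3 9553/10000
4 4 1181/1250
5 5 4527/5000
6 6 1783/2000
f(4y,6y) = ((1181/1250)/(1783/2000) − 1)/(2) = 533/17830 ≈ 2.9893%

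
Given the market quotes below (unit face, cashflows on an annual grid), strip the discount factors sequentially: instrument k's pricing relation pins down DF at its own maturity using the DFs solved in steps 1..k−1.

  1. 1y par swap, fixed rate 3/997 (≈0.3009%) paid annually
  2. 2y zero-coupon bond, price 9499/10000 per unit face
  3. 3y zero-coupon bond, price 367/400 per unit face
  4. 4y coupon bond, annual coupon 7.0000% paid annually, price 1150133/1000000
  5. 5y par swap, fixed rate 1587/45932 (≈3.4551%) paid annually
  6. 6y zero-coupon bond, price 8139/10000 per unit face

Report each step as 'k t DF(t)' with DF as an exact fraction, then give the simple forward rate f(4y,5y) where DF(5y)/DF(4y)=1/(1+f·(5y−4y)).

step 1 [1y] swap r/1=3/997: DF=(1 − 3/997·(0))/(1+3/997) = 997/1000 ≈ 0.997000
step 2 [2y] zero: DF = P = 9499/10000 ≈ 0.949900
step 3 [3y] zero: DF = P = 367/400 ≈ 0.917500
step 4 [4y] bond c/1=7/100: DF=(1150133/1000000 − 7/100·(0.997000+0.949900+0.917500))/(1+7/100) = 71/80 ≈ 0.887500
step 5 [5y] swap r/1=1587/45932: DF=(1 − 1587/45932·(0.997000+0.949900+0.917500+0.887500))/(1+1587/45932) = 8413/10000 ≈ 0.841300
step 6 [6y] zero: DF = P = 8139/10000 ≈ 0.813900

1 1 997/1000
2 2 9499/10000
3 3 367/400
4 4 71/80
5 5 8413/10000
6 6 8139/10000
f(4y,5y) = ((71/80)/(8413/10000) − 1)/(1) = 462/8413 ≈ 5.4915%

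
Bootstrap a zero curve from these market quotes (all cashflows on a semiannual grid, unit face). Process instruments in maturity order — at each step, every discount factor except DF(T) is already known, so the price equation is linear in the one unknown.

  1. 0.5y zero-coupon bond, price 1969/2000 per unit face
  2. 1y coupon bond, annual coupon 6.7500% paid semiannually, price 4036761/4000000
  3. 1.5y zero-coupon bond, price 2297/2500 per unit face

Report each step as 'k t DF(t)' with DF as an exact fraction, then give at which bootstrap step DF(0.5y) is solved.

step 1 [0.5y] zero: DF = P = 1969/2000 ≈ 0.984500
step 2 [1y] bond c/2=27/800: DF=(4036761/4000000 − 27/800·(0.984500))/(1+27/800) = 9441/10000 ≈ 0.944100
step 3 [1.5y] zero: DF = P = 2297/2500 ≈ 0.918800

1 1/2 1969/2000
2 1 9441/10000
3 3/2 2297/2500
DF(0.5y) is solved at step 1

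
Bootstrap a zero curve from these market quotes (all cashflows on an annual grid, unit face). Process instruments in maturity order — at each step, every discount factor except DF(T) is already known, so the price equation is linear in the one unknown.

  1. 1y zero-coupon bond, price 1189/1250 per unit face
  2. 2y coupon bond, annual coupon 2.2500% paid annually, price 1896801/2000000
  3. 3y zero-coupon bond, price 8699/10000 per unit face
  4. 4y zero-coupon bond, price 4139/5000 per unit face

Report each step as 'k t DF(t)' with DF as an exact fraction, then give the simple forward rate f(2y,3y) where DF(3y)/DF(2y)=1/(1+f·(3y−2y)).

1 1 1189/1250
2 2 4533/5000
3 3 8699/10000
4 4 4139/5000
f(2y,3y) = ((4533/5000)/(8699/10000) − 1)/(1) = 367/8699 ≈ 4.2189%

step 1 [1y] zero: DF = P = 1189/1250 ≈ 0.951200
step 2 [2y] bond c/1=9/400: DF=(1896801/2000000 − 9/400·(0.951200))/(1+9/400) = 4533/5000 ≈ 0.906600
step 3 [3y] zero: DF = P = 8699/10000 ≈ 0.869900
step 4 [4y] zero: DF = P = 4139/5000 ≈ 0.827800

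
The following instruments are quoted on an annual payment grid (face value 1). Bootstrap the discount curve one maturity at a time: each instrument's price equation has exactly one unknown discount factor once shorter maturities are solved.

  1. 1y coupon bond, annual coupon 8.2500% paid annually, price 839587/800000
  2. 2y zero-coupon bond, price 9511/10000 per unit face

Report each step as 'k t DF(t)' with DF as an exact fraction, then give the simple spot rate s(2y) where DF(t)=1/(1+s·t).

step 1 [1y] bond c/1=33/400: DF=(839587/800000 − 33/400·(0))/(1+33/400) = 1939/2000 ≈ 0.969500
step 2 [2y] zero: DF = P = 9511/10000 ≈ 0.951100

1 1 1939/2000
2 2 9511/10000
s(2y) = (1/(9511/10000) − 1)/(2) = 489/19022 ≈ 2.5707%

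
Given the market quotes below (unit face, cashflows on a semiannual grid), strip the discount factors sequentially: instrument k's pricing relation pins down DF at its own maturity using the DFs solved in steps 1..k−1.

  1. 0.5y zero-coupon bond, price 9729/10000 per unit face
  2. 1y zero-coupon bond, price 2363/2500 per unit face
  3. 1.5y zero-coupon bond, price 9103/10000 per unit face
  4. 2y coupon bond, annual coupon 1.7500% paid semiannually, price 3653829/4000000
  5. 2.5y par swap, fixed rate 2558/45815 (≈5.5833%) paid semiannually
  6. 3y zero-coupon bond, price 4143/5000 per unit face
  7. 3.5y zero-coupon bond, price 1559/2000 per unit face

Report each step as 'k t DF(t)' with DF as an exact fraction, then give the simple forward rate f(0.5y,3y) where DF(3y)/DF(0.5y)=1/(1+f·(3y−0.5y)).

step 1 [0.5y] zero: DF = P = 9729/10000 ≈ 0.972900
step 2 [1y] zero: DF = P = 2363/2500 ≈ 0.945200
step 3 [1.5y] zero: DF = P = 9103/10000 ≈ 0.910300
step 4 [2y] bond c/2=7/800: DF=(3653829/4000000 − 7/800·(0.972900+0.945200+0.910300))/(1+7/800) = 881/1000 ≈ 0.881000
step 5 [2.5y] swap r/2=1279/45815: DF=(1 − 1279/45815·(0.972900+0.945200+0.910300+0.881000))/(1+1279/45815) = 8721/10000 ≈ 0.872100
step 6 [3y] zero: DF = P = 4143/5000 ≈ 0.828600
step 7 [3.5y] zero: DF = P = 1559/2000 ≈ 0.779500

1 1/2 9729/10000
2 1 2363/2500
3 3/2 9103/10000
4 2 881/1000
5 5/2 8721/10000
6 3 4143/5000
7 7/2 1559/2000
f(0.5y,3y) = ((9729/10000)/(4143/5000) − 1)/(5/2) = 481/6905 ≈ 6.9660%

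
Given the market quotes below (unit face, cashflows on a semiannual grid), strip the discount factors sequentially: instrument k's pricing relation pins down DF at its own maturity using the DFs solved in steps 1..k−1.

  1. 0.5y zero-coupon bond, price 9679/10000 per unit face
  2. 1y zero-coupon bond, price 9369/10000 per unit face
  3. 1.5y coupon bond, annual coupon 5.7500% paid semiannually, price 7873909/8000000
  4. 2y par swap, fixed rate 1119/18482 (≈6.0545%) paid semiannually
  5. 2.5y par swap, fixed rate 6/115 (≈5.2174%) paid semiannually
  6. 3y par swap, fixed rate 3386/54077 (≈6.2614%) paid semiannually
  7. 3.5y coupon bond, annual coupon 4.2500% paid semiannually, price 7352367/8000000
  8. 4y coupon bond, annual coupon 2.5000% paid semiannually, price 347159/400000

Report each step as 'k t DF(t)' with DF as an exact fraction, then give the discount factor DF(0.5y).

step 1 [0.5y] zero: DF = P = 9679/10000 ≈ 0.967900
step 2 [1y] zero: DF = P = 9369/10000 ≈ 0.936900
step 3 [1.5y] bond c/2=23/800: DF=(7873909/8000000 − 23/800·(0.967900+0.936900))/(1+23/800) = 1807/2000 ≈ 0.903500
step 4 [2y] swap r/2=1119/36964: DF=(1 − 1119/36964·(0.967900+0.936900+0.903500))/(1+1119/36964) = 8881/10000 ≈ 0.888100
step 5 [2.5y] swap r/2=3/115: DF=(1 − 3/115·(0.967900+0.936900+0.903500+0.888100))/(1+3/115) = 4403/5000 ≈ 0.880600
step 6 [3y] swap r/2=1693/54077: DF=(1 − 1693/54077·(0.967900+0.936900+0.903500+0.888100+0.880600))/(1+1693/54077) = 8307/10000 ≈ 0.830700
step 7 [3.5y] bond c/2=17/800: DF=(7352367/8000000 − 17/800·(0.967900+0.936900+0.903500+0.888100+0.880600+0.830700))/(1+17/800) = 3937/5000 ≈ 0.787400
step 8 [4y] bond c/2=1/80: DF=(347159/400000 − 1/80·(0.967900+0.936900+0.903500+0.888100+0.880600+0.830700+0.787400))/(1+1/80) = 7807/10000 ≈ 0.780700

1 1/2 9679/10000
2 1 9369/10000
3 3/2 1807/2000
4 2 8881/10000
5 5/2 4403/5000
6 3 8307/10000
7 7/2 3937/5000
8 4 7807/10000
DF(0.5y) = 9679/10000 ≈ 0.967900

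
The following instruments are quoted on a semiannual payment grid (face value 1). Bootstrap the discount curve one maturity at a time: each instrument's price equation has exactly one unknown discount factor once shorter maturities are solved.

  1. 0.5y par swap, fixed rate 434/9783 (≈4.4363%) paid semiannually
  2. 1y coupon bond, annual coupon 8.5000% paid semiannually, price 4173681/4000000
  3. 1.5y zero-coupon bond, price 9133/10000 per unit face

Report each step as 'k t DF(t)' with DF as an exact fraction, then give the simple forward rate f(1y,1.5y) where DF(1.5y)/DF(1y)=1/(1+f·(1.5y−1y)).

1 1/2 9783/10000
2 1 961/1000
3 3/2 9133/10000
f(1y,1.5y) = ((961/1000)/(9133/10000) − 1)/(1/2) = 954/9133 ≈ 10.4456%

step 1 [0.5y] swap r/2=217/9783: DF=(1 − 217/9783·(0))/(1+217/9783) = 9783/10000 ≈ 0.978300
step 2 [1y] bond c/2=17/400: DF=(4173681/4000000 − 17/400·(0.978300))/(1+17/400) = 961/1000 ≈ 0.961000
step 3 [1.5y] zero: DF = P = 9133/10000 ≈ 0.913300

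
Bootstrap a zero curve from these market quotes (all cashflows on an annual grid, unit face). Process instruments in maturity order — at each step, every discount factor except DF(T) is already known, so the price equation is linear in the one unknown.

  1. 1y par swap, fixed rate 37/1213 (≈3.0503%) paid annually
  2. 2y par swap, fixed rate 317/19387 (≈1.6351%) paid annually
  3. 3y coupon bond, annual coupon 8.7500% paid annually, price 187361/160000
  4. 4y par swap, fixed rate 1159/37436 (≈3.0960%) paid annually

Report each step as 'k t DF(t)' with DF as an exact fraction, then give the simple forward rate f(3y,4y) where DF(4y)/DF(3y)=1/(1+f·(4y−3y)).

1 1 1213/1250
2 2 9683/10000
3 3 1151/1250
4 4 8841/10000
f(3y,4y) = ((1151/1250)/(8841/10000) − 1)/(1) = 367/8841 ≈ 4.1511%

step 1 [1y] swap r/1=37/1213: DF=(1 − 37/1213·(0))/(1+37/1213) = 1213/1250 ≈ 0.970400
step 2 [2y] swap r/1=317/19387: DF=(1 − 317/19387·(0.970400))/(1+317/19387) = 9683/10000 ≈ 0.968300
step 3 [3y] bond c/1=7/80: DF=(187361/160000 − 7/80·(0.970400+0.968300))/(1+7/80) = 1151/1250 ≈ 0.920800
step 4 [4y] swap r/1=1159/37436: DF=(1 − 1159/37436·(0.970400+0.968300+0.920800))/(1+1159/37436) = 8841/10000 ≈ 0.884100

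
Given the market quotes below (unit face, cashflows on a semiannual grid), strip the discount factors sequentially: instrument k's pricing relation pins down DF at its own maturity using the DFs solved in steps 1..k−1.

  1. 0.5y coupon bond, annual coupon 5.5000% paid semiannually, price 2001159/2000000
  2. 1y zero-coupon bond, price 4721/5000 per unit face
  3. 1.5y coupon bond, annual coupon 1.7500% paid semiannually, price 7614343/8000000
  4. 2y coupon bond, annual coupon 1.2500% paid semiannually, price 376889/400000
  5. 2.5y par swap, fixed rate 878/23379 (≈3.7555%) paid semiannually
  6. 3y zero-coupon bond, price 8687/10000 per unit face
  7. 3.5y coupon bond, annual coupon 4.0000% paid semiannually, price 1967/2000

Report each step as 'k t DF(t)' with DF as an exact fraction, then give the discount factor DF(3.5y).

step 1 [0.5y] bond c/2=11/400: DF=(2001159/2000000 − 11/400·(0))/(1+11/400) = 4869/5000 ≈ 0.973800
step 2 [1y] zero: DF = P = 4721/5000 ≈ 0.944200
step 3 [1.5y] bond c/2=7/800: DF=(7614343/8000000 − 7/800·(0.973800+0.944200))/(1+7/800) = 9269/10000 ≈ 0.926900
step 4 [2y] bond c/2=1/160: DF=(376889/400000 − 1/160·(0.973800+0.944200+0.926900))/(1+1/160) = 9187/10000 ≈ 0.918700
step 5 [2.5y] swap r/2=439/23379: DF=(1 − 439/23379·(0.973800+0.944200+0.926900+0.918700))/(1+439/23379) = 4561/5000 ≈ 0.912200
step 6 [3y] zero: DF = P = 8687/10000 ≈ 0.868700
step 7 [3.5y] bond c/2=1/50: DF=(1967/2000 − 1/50·(0.973800+0.944200+0.926900+0.918700+0.912200+0.868700))/(1+1/50) = 1711/2000 ≈ 0.855500

1 1/2 4869/5000
2 1 4721/5000
3 3/2 9269/10000
4 2 9187/10000
5 5/2 4561/5000
6 3 8687/10000
7 7/2 1711/2000
DF(3.5y) = 1711/2000 ≈ 0.855500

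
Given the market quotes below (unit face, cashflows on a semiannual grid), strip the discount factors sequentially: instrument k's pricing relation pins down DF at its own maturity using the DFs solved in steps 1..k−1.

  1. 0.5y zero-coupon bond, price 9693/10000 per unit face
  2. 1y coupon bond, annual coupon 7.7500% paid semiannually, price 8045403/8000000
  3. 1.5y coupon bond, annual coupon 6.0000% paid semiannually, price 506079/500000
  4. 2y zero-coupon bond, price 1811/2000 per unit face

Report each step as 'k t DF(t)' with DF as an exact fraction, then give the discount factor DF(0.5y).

1 1/2 9693/10000
2 1 233/250
3 3/2 9273/10000
4 2 1811/2000
DF(0.5y) = 9693/10000 ≈ 0.969300

step 1 [0.5y] zero: DF = P = 9693/10000 ≈ 0.969300
step 2 [1y] bond c/2=31/800: DF=(8045403/8000000 − 31/800·(0.969300))/(1+31/800) = 233/250 ≈ 0.932000
step 3 [1.5y] bond c/2=3/100: DF=(506079/500000 − 3/100·(0.969300+0.932000))/(1+3/100) = 9273/10000 ≈ 0.927300
step 4 [2y] zero: DF = P = 1811/2000 ≈ 0.905500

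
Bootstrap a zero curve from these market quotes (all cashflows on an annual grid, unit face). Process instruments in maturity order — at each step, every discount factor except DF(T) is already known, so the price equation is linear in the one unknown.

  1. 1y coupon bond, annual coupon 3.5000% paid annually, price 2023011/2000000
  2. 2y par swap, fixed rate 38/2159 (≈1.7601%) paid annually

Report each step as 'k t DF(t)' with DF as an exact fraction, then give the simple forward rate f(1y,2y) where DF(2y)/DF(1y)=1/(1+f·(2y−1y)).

1 1 9773/10000
2 2 4829/5000
f(1y,2y) = ((9773/10000)/(4829/5000) − 1)/(1) = 115/9658 ≈ 1.1907%

step 1 [1y] bond c/1=7/200: DF=(2023011/2000000 − 7/200·(0))/(1+7/200) = 9773/10000 ≈ 0.977300
step 2 [2y] swap r/1=38/2159: DF=(1 − 38/2159·(0.977300))/(1+38/2159) = 4829/5000 ≈ 0.965800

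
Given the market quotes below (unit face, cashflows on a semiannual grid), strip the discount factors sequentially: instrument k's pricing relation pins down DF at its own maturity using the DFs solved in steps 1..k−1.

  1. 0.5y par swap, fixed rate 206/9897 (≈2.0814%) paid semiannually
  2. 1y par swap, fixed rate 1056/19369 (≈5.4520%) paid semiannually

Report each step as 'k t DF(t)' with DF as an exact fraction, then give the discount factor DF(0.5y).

1 1/2 9897/10000
2 1 592/625
DF(0.5y) = 9897/10000 ≈ 0.989700

step 1 [0.5y] swap r/2=103/9897: DF=(1 − 103/9897·(0))/(1+103/9897) = 9897/10000 ≈ 0.989700
step 2 [1y] swap r/2=528/19369: DF=(1 − 528/19369·(0.989700))/(1+528/19369) = 592/625 ≈ 0.947200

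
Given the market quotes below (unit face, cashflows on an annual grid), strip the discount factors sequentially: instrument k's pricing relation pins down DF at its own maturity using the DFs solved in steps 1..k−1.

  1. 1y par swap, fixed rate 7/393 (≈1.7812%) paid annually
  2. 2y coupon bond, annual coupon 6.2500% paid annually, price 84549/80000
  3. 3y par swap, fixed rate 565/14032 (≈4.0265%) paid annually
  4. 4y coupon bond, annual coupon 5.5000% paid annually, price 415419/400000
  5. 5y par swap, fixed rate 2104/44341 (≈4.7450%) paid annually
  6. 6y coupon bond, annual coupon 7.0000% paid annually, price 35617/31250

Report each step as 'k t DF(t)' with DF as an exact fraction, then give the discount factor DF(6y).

1 1 393/400
2 2 9369/10000
3 3 887/1000
4 4 8381/10000
5 5 987/1250
6 6 7751/10000
DF(6y) = 7751/10000 ≈ 0.775100

step 1 [1y] swap r/1=7/393: DF=(1 − 7/393·(0))/(1+7/393) = 393/400 ≈ 0.982500
step 2 [2y] bond c/1=1/16: DF=(84549/80000 − 1/16·(0.982500))/(1+1/16) = 9369/10000 ≈ 0.936900
step 3 [3y] swap r/1=565/14032: DF=(1 − 565/14032·(0.982500+0.936900))/(1+565/14032) = 887/1000 ≈ 0.887000
step 4 [4y] bond c/1=11/200: DF=(415419/400000 − 11/200·(0.982500+0.936900+0.887000))/(1+11/200) = 8381/10000 ≈ 0.838100
step 5 [5y] swap r/1=2104/44341: DF=(1 − 2104/44341·(0.982500+0.936900+0.887000+0.838100))/(1+2104/44341) = 987/1250 ≈ 0.789600
step 6 [6y] bond c/1=7/100: DF=(35617/31250 − 7/100·(0.982500+0.936900+0.887000+0.838100+0.789600))/(1+7/100) = 7751/10000 ≈ 0.775100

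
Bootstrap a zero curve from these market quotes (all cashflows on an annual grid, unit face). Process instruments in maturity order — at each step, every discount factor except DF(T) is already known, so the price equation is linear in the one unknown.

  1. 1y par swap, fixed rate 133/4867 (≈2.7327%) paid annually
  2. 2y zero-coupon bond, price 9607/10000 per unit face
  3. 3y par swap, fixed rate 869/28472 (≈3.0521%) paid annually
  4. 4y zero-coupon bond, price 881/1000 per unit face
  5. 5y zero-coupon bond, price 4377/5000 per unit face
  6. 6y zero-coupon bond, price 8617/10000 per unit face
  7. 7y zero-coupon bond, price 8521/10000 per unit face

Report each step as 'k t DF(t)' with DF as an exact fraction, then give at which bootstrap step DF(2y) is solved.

step 1 [1y] swap r/1=133/4867: DF=(1 − 133/4867·(0))/(1+133/4867) = 4867/5000 ≈ 0.973400
step 2 [2y] zero: DF = P = 9607/10000 ≈ 0.960700
step 3 [3y] swap r/1=869/28472: DF=(1 − 869/28472·(0.973400+0.960700))/(1+869/28472) = 9131/10000 ≈ 0.913100
step 4 [4y] zero: DF = P = 881/1000 ≈ 0.881000
step 5 [5y] zero: DF = P = 4377/5000 ≈ 0.875400
step 6 [6y] zero: DF = P = 8617/10000 ≈ 0.861700
step 7 [7y] zero: DF = P = 8521/10000 ≈ 0.852100

1 1 4867/5000
2 2 9607/10000
3 3 9131/10000
4 4 881/1000
5 5 4377/5000
6 6 8617/10000
7 7 8521/10000
DF(2y) is solved at step 2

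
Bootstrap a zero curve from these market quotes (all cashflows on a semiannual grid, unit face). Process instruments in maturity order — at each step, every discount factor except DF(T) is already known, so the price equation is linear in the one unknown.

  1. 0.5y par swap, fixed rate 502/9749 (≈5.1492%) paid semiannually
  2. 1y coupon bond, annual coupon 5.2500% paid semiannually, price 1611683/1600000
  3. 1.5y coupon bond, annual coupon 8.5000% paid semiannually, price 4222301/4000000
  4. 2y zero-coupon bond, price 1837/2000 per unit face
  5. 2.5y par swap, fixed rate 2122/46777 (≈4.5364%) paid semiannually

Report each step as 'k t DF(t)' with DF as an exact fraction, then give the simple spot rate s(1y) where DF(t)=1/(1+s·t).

step 1 [0.5y] swap r/2=251/9749: DF=(1 − 251/9749·(0))/(1+251/9749) = 9749/10000 ≈ 0.974900
step 2 [1y] bond c/2=21/800: DF=(1611683/1600000 − 21/800·(0.974900))/(1+21/800) = 4783/5000 ≈ 0.956600
step 3 [1.5y] bond c/2=17/400: DF=(4222301/4000000 − 17/400·(0.974900+0.956600))/(1+17/400) = 4669/5000 ≈ 0.933800
step 4 [2y] zero: DF = P = 1837/2000 ≈ 0.918500
step 5 [2.5y] swap r/2=1061/46777: DF=(1 − 1061/46777·(0.974900+0.956600+0.933800+0.918500))/(1+1061/46777) = 8939/10000 ≈ 0.893900

1 1/2 9749/10000
2 1 4783/5000
3 3/2 4669/5000
4 2 1837/2000
5 5/2 8939/10000
s(1y) = (1/(4783/5000) − 1)/(1) = 217/4783 ≈ 4.5369%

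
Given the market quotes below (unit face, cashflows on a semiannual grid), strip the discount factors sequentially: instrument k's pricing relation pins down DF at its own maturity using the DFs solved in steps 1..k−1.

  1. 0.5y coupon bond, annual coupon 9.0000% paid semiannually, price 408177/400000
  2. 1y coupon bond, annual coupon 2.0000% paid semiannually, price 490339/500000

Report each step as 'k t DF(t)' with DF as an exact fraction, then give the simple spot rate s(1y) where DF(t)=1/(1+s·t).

step 1 [0.5y] bond c/2=9/200: DF=(408177/400000 − 9/200·(0))/(1+9/200) = 1953/2000 ≈ 0.976500
step 2 [1y] bond c/2=1/100: DF=(490339/500000 − 1/100·(0.976500))/(1+1/100) = 9613/10000 ≈ 0.961300

1 1/2 1953/2000
2 1 9613/10000
s(1y) = (1/(9613/10000) − 1)/(1) = 387/9613 ≈ 4.0258%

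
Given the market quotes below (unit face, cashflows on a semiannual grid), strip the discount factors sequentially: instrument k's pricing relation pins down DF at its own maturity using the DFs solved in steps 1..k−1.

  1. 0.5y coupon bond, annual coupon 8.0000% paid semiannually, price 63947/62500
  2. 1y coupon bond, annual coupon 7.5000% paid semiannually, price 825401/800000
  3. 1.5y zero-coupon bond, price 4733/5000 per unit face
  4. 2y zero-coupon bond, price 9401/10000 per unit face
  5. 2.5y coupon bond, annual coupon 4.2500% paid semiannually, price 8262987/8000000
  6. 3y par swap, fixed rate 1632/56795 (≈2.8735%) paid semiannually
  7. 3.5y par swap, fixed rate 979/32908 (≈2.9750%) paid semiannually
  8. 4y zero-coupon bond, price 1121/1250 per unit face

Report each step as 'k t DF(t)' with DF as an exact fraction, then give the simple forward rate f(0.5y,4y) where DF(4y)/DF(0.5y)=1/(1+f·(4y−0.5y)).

1 1/2 4919/5000
2 1 9589/10000
3 3/2 4733/5000
4 2 9401/10000
5 5/2 9317/10000
6 3 574/625
7 7/2 9021/10000
8 4 1121/1250
f(0.5y,4y) = ((4919/5000)/(1121/1250) − 1)/(7/2) = 435/15694 ≈ 2.7718%

step 1 [0.5y] bond c/2=1/25: DF=(63947/62500 − 1/25·(0))/(1+1/25) = 4919/5000 ≈ 0.983800
step 2 [1y] bond c/2=3/80: DF=(825401/800000 − 3/80·(0.983800))/(1+3/80) = 9589/10000 ≈ 0.958900
step 3 [1.5y] zero: DF = P = 4733/5000 ≈ 0.946600
step 4 [2y] zero: DF = P = 9401/10000 ≈ 0.940100
step 5 [2.5y] bond c/2=17/800: DF=(8262987/8000000 − 17/800·(0.983800+0.958900+0.946600+0.940100))/(1+17/800) = 9317/10000 ≈ 0.931700
step 6 [3y] swap r/2=816/56795: DF=(1 − 816/56795·(0.983800+0.958900+0.946600+0.940100+0.931700))/(1+816/56795) = 574/625 ≈ 0.918400
step 7 [3.5y] swap r/2=979/65816: DF=(1 − 979/65816·(0.983800+0.958900+0.946600+0.940100+0.931700+0.918400))/(1+979/65816) = 9021/10000 ≈ 0.902100
step 8 [4y] zero: DF = P = 1121/1250 ≈ 0.896800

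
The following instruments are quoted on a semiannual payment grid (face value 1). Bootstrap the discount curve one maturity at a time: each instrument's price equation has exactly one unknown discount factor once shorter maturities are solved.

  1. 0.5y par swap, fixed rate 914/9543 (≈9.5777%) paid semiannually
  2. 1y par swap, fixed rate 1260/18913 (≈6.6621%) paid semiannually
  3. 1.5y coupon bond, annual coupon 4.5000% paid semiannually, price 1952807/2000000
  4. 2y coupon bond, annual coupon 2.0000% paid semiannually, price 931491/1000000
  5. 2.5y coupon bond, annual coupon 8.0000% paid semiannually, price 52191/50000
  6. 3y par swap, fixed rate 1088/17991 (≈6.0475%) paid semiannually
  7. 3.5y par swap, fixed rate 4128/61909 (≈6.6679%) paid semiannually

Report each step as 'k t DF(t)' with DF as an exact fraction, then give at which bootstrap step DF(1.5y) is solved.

step 1 [0.5y] swap r/2=457/9543: DF=(1 − 457/9543·(0))/(1+457/9543) = 9543/10000 ≈ 0.954300
step 2 [1y] swap r/2=630/18913: DF=(1 − 630/18913·(0.954300))/(1+630/18913) = 937/1000 ≈ 0.937000
step 3 [1.5y] bond c/2=9/400: DF=(1952807/2000000 − 9/400·(0.954300+0.937000))/(1+9/400) = 9133/10000 ≈ 0.913300
step 4 [2y] bond c/2=1/100: DF=(931491/1000000 − 1/100·(0.954300+0.937000+0.913300))/(1+1/100) = 1789/2000 ≈ 0.894500
step 5 [2.5y] bond c/2=1/25: DF=(52191/50000 − 1/25·(0.954300+0.937000+0.913300+0.894500))/(1+1/25) = 4307/5000 ≈ 0.861400
step 6 [3y] swap r/2=544/17991: DF=(1 − 544/17991·(0.954300+0.937000+0.913300+0.894500+0.861400))/(1+544/17991) = 523/625 ≈ 0.836800
step 7 [3.5y] swap r/2=2064/61909: DF=(1 − 2064/61909·(0.954300+0.937000+0.913300+0.894500+0.861400+0.836800))/(1+2064/61909) = 496/625 ≈ 0.793600

1 1/2 9543/10000
2 1 937/1000
3 3/2 9133/10000
4 2 1789/2000
5 5/2 4307/5000
6 3 523/625
7 7/2 496/625
DF(1.5y) is solved at step 3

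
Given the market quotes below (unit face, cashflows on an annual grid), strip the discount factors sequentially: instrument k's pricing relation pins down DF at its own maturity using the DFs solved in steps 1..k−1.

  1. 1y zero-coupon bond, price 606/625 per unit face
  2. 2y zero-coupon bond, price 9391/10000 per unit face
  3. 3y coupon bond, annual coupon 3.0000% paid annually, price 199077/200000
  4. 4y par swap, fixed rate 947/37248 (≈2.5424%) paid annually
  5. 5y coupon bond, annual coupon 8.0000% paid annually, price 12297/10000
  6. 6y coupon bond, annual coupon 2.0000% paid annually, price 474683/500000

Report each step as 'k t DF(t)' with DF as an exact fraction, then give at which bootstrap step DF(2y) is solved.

1 1 606/625
2 2 9391/10000
3 3 2277/2500
4 4 9053/10000
5 5 8627/10000
6 6 1051/1250
DF(2y) is solved at step 2

step 1 [1y] zero: DF = P = 606/625 ≈ 0.969600
step 2 [2y] zero: DF = P = 9391/10000 ≈ 0.939100
step 3 [3y] bond c/1=3/100: DF=(199077/200000 − 3/100·(0.969600+0.939100))/(1+3/100) = 2277/2500 ≈ 0.910800
step 4 [4y] swap r/1=947/37248: DF=(1 − 947/37248·(0.969600+0.939100+0.910800))/(1+947/37248) = 9053/10000 ≈ 0.905300
step 5 [5y] bond c/1=2/25: DF=(12297/10000 − 2/25·(0.969600+0.939100+0.910800+0.905300))/(1+2/25) = 8627/10000 ≈ 0.862700
step 6 [6y] bond c/1=1/50: DF=(474683/500000 − 1/50·(0.969600+0.939100+0.910800+0.905300+0.862700))/(1+1/50) = 1051/1250 ≈ 0.840800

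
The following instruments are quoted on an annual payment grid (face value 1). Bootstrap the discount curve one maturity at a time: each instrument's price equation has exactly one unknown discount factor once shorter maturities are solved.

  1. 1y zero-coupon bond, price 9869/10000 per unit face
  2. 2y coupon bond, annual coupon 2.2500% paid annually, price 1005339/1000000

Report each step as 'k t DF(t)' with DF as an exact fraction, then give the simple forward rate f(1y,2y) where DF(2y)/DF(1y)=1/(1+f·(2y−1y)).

step 1 [1y] zero: DF = P = 9869/10000 ≈ 0.986900
step 2 [2y] bond c/1=9/400: DF=(1005339/1000000 − 9/400·(0.986900))/(1+9/400) = 1923/2000 ≈ 0.961500

1 1 9869/10000
2 2 1923/2000
f(1y,2y) = ((9869/10000)/(1923/2000) − 1)/(1) = 254/9615 ≈ 2.6417%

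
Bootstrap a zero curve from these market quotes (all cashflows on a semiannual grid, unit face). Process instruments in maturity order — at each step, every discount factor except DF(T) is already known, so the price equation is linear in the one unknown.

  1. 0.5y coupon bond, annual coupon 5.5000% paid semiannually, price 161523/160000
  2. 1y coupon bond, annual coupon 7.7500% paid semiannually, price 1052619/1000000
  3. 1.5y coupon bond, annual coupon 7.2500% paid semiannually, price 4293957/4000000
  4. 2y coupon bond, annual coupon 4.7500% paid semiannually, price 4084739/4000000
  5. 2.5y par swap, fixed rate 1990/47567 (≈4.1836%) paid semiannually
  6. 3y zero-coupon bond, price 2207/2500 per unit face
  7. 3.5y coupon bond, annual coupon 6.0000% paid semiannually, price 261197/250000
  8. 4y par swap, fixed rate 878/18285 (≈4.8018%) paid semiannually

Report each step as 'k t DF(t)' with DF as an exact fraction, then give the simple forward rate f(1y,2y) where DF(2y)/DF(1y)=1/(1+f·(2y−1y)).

1 1/2 393/400
2 1 9767/10000
3 3/2 4837/5000
4 2 581/625
5 5/2 1801/2000
6 3 2207/2500
7 7/2 8501/10000
8 4 2061/2500
f(1y,2y) = ((9767/10000)/(581/625) − 1)/(1) = 471/9296 ≈ 5.0667%

step 1 [0.5y] bond c/2=11/400: DF=(161523/160000 − 11/400·(0))/(1+11/400) = 393/400 ≈ 0.982500
step 2 [1y] bond c/2=31/800: DF=(1052619/1000000 − 31/800·(0.982500))/(1+31/800) = 9767/10000 ≈ 0.976700
step 3 [1.5y] bond c/2=29/800: DF=(4293957/4000000 − 29/800·(0.982500+0.976700))/(1+29/800) = 4837/5000 ≈ 0.967400
step 4 [2y] bond c/2=19/800: DF=(4084739/4000000 − 19/800·(0.982500+0.976700+0.967400))/(1+19/800) = 581/625 ≈ 0.929600
step 5 [2.5y] swap r/2=995/47567: DF=(1 − 995/47567·(0.982500+0.976700+0.967400+0.929600))/(1+995/47567) = 1801/2000 ≈ 0.900500
step 6 [3y] zero: DF = P = 2207/2500 ≈ 0.882800
step 7 [3.5y] bond c/2=3/100: DF=(261197/250000 − 3/100·(0.982500+0.976700+0.967400+0.929600+0.900500+0.882800))/(1+3/100) = 8501/10000 ≈ 0.850100
step 8 [4y] swap r/2=439/18285: DF=(1 − 439/18285·(0.982500+0.976700+0.967400+0.929600+0.900500+0.882800+0.850100))/(1+439/18285) = 2061/2500 ≈ 0.824400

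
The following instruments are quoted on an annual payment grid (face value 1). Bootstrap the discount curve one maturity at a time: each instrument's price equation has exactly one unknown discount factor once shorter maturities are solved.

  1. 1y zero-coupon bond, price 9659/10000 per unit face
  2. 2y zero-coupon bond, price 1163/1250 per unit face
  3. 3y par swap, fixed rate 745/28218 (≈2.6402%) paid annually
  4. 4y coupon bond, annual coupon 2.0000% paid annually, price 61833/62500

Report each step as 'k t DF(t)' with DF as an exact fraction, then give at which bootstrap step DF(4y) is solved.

1 1 9659/10000
2 2 1163/1250
3 3 1851/2000
4 4 4573/5000
DF(4y) is solved at step 4

step 1 [1y] zero: DF = P = 9659/10000 ≈ 0.965900
step 2 [2y] zero: DF = P = 1163/1250 ≈ 0.930400
step 3 [3y] swap r/1=745/28218: DF=(1 − 745/28218·(0.965900+0.930400))/(1+745/28218) = 1851/2000 ≈ 0.925500
step 4 [4y] bond c/1=1/50: DF=(61833/62500 − 1/50·(0.965900+0.930400+0.925500))/(1+1/50) = 4573/5000 ≈ 0.914600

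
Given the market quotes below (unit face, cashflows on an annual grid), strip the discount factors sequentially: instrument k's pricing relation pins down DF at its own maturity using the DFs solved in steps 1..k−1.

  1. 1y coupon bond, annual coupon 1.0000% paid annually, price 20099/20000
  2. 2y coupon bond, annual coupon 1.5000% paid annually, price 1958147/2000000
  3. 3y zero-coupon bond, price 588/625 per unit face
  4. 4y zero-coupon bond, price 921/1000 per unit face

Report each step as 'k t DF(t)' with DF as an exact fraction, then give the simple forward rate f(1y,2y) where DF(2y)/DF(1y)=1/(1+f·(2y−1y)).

step 1 [1y] bond c/1=1/100: DF=(20099/20000 − 1/100·(0))/(1+1/100) = 199/200 ≈ 0.995000
step 2 [2y] bond c/1=3/200: DF=(1958147/2000000 − 3/200·(0.995000))/(1+3/200) = 9499/10000 ≈ 0.949900
step 3 [3y] zero: DF = P = 588/625 ≈ 0.940800
step 4 [4y] zero: DF = P = 921/1000 ≈ 0.921000

1 1 199/200
2 2 9499/10000
3 3 588/625
4 4 921/1000
f(1y,2y) = ((199/200)/(9499/10000) − 1)/(1) = 451/9499 ≈ 4.7479%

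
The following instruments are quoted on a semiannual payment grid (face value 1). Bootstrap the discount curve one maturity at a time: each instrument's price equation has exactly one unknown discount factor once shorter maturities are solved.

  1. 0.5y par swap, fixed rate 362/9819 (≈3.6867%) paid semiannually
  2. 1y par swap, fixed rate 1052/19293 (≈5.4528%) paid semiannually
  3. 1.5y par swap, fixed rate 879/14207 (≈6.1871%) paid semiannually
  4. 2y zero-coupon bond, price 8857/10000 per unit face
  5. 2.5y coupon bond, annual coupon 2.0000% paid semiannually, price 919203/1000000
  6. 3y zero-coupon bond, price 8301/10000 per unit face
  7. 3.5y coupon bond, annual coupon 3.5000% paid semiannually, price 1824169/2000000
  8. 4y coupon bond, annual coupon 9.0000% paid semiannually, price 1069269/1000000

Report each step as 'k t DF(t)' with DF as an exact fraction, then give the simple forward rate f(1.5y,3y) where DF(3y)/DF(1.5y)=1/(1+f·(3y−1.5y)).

step 1 [0.5y] swap r/2=181/9819: DF=(1 − 181/9819·(0))/(1+181/9819) = 9819/10000 ≈ 0.981900
step 2 [1y] swap r/2=526/19293: DF=(1 − 526/19293·(0.981900))/(1+526/19293) = 4737/5000 ≈ 0.947400
step 3 [1.5y] swap r/2=879/28414: DF=(1 − 879/28414·(0.981900+0.947400))/(1+879/28414) = 9121/10000 ≈ 0.912100
step 4 [2y] zero: DF = P = 8857/10000 ≈ 0.885700
step 5 [2.5y] bond c/2=1/100: DF=(919203/1000000 − 1/100·(0.981900+0.947400+0.912100+0.885700))/(1+1/100) = 2183/2500 ≈ 0.873200
step 6 [3y] zero: DF = P = 8301/10000 ≈ 0.830100
step 7 [3.5y] bond c/2=7/400: DF=(1824169/2000000 − 7/400·(0.981900+0.947400+0.912100+0.885700+0.873200+0.830100))/(1+7/400) = 803/1000 ≈ 0.803000
step 8 [4y] bond c/2=9/200: DF=(1069269/1000000 − 9/200·(0.981900+0.947400+0.912100+0.885700+0.873200+0.830100+0.803000))/(1+9/200) = 1887/2500 ≈ 0.754800

1 1/2 9819/10000
2 1 4737/5000
3 3/2 9121/10000
4 2 8857/10000
5 5/2 2183/2500
6 3 8301/10000
7 7/2 803/1000
8 4 1887/2500
f(1.5y,3y) = ((9121/10000)/(8301/10000) − 1)/(3/2) = 1640/24903 ≈ 6.5856%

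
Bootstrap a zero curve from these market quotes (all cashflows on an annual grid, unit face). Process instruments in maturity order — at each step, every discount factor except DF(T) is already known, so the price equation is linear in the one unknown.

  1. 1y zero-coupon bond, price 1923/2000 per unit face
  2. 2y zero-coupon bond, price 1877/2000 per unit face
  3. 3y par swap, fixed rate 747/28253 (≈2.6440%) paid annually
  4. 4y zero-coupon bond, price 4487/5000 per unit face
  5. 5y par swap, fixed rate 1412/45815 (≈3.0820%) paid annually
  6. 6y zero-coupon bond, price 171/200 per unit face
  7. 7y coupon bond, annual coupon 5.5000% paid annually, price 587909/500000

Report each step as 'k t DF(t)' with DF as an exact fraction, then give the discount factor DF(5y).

1 1 1923/2000
2 2 1877/2000
3 3 9253/10000
4 4 4487/5000
5 5 2147/2500
6 6 171/200
7 7 8311/10000
DF(5y) = 2147/2500 ≈ 0.858800

step 1 [1y] zero: DF = P = 1923/2000 ≈ 0.961500
step 2 [2y] zero: DF = P = 1877/2000 ≈ 0.938500
step 3 [3y] swap r/1=747/28253: DF=(1 − 747/28253·(0.961500+0.938500))/(1+747/28253) = 9253/10000 ≈ 0.925300
step 4 [4y] zero: DF = P = 4487/5000 ≈ 0.897400
step 5 [5y] swap r/1=1412/45815: DF=(1 − 1412/45815·(0.961500+0.938500+0.925300+0.897400))/(1+1412/45815) = 2147/2500 ≈ 0.858800
step 6 [6y] zero: DF = P = 171/200 ≈ 0.855000
step 7 [7y] bond c/1=11/200: DF=(587909/500000 − 11/200·(0.961500+0.938500+0.925300+0.897400+0.858800+0.855000))/(1+11/200) = 8311/10000 ≈ 0.831100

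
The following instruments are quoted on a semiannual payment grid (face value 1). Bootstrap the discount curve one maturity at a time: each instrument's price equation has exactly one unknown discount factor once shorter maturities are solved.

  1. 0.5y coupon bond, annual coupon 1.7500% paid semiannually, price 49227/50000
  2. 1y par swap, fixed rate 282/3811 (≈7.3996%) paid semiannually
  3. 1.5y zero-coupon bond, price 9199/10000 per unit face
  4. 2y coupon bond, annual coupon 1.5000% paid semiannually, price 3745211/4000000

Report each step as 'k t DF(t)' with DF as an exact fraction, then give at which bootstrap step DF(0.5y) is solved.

1 1/2 122/125
2 1 1859/2000
3 3/2 9199/10000
4 2 9083/10000
DF(0.5y) is solved at step 1

step 1 [0.5y] bond c/2=7/800: DF=(49227/50000 − 7/800·(0))/(1+7/800) = 122/125 ≈ 0.976000
step 2 [1y] swap r/2=141/3811: DF=(1 − 141/3811·(0.976000))/(1+141/3811) = 1859/2000 ≈ 0.929500
step 3 [1.5y] zero: DF = P = 9199/10000 ≈ 0.919900
step 4 [2y] bond c/2=3/400: DF=(3745211/4000000 − 3/400·(0.976000+0.929500+0.919900))/(1+3/400) = 9083/10000 ≈ 0.908300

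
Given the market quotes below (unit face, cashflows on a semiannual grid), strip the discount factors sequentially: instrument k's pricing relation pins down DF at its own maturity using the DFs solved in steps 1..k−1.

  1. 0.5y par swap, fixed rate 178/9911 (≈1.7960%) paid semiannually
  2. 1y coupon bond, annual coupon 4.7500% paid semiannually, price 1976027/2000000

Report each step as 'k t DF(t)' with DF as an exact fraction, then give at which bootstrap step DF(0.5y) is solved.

1 1/2 9911/10000
2 1 9421/10000
DF(0.5y) is solved at step 1

step 1 [0.5y] swap r/2=89/9911: DF=(1 − 89/9911·(0))/(1+89/9911) = 9911/10000 ≈ 0.991100
step 2 [1y] bond c/2=19/800: DF=(1976027/2000000 − 19/800·(0.991100))/(1+19/800) = 9421/10000 ≈ 0.942100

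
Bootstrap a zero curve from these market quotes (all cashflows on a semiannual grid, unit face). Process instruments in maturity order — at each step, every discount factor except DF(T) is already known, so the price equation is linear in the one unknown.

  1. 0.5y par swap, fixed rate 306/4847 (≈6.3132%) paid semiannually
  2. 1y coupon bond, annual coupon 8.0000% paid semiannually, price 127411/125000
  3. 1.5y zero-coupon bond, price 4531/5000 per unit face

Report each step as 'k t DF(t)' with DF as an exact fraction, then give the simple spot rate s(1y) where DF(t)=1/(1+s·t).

1 1/2 4847/5000
2 1 2357/2500
3 3/2 4531/5000
s(1y) = (1/(2357/2500) − 1)/(1) = 143/2357 ≈ 6.0670%

step 1 [0.5y] swap r/2=153/4847: DF=(1 − 153/4847·(0))/(1+153/4847) = 4847/5000 ≈ 0.969400
step 2 [1y] bond c/2=1/25: DF=(127411/125000 − 1/25·(0.969400))/(1+1/25) = 2357/2500 ≈ 0.942800
step 3 [1.5y] zero: DF = P = 4531/5000 ≈ 0.906200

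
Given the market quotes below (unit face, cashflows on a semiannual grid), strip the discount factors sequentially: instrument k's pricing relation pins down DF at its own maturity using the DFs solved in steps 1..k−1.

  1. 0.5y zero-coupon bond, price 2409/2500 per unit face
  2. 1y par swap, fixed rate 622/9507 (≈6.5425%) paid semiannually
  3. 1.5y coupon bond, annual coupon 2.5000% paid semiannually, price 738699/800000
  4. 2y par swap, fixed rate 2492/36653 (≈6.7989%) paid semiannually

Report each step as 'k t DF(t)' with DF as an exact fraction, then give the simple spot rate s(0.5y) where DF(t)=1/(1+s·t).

1 1/2 2409/2500
2 1 4689/5000
3 3/2 1777/2000
4 2 4377/5000
s(0.5y) = (1/(2409/2500) − 1)/(1/2) = 182/2409 ≈ 7.5550%

step 1 [0.5y] zero: DF = P = 2409/2500 ≈ 0.963600
step 2 [1y] swap r/2=311/9507: DF=(1 − 311/9507·(0.963600))/(1+311/9507) = 4689/5000 ≈ 0.937800
step 3 [1.5y] bond c/2=1/80: DF=(738699/800000 − 1/80·(0.963600+0.937800))/(1+1/80) = 1777/2000 ≈ 0.888500
step 4 [2y] swap r/2=1246/36653: DF=(1 − 1246/36653·(0.963600+0.937800+0.888500))/(1+1246/36653) = 4377/5000 ≈ 0.875400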